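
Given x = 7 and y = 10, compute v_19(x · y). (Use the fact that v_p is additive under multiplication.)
v_19(70) = 0

v_p(x) = 0 (factor: 7 = 19^0 · 7); v_p(y) = 0 (factor: 10 = 19^0 · 10). Additivity: v_p(xy) = v_p(x) + v_p(y) = 0 + 0 = 0. (Direct check: xy = 70 = 19^0 · (70).)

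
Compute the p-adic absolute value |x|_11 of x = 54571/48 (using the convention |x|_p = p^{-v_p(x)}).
|54571/48|_11 = 1/1331

Step 1 — compute v_11(x) by factoring powers of 11 out of the numerator and denominator: v_11(54571/48) = 3. Step 2 — apply |x|_p = p^{-v_p(x)} = 11^{-3} = 1/1331.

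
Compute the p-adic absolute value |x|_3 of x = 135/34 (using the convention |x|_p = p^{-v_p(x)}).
|135/34|_3 = 1/27

Step 1 — compute v_3(x) by factoring powers of 3 out of the numerator and denominator: v_3(135/34) = 3. Step 2 — apply |x|_p = p^{-v_p(x)} = 3^{-3} = 1/27.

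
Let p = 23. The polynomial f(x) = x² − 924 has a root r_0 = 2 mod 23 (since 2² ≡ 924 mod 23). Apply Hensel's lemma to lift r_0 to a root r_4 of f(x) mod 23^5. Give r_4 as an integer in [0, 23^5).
r_4 = 108677 (mod 6436343)

Hensel's recurrence: r_{i+1} = r_i − f(r_i)·(f′(r_i))^{-1} mod 23^{i+2}, with f′(x) = 2x. Iterate:
  r_0 = 2 (mod 23)
  r_1 = 232 (mod 529)
  r_2 = 11341 (mod 12167)
  r_3 = 108677 (mod 279841)
  r_4 = 108677 (mod 6436343)
Final: r_4 = 108677, and one checks f(r_4) ≡ 0 mod 23^5.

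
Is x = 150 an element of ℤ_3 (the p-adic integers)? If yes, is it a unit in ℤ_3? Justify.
x ∈ ℤ_3 but not a unit; v_3(x) = 1 > 0

ℤ_3 = {x ∈ ℚ_3 : v_3(x) ≥ 0} and ℤ_3^× = {x ∈ ℤ_3 : v_3(x) = 0}. Here v_3(150) = v_3(num) − v_3(den) = 1; compare against these criteria.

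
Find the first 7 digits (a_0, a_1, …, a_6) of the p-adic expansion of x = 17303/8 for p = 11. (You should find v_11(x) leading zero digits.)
(a_0, …, a_6) = (0, 0, 0, 3, 4, 1, 4)

v_11(17303/8) = 3, so a_0 = ... = a_2 = 0. Factor out: x = 11^3 · u with u = 13/8 a unit in ℤ_11. Expand u iteratively via a_{v+i} = u_i mod 11, u_{i+1} = (u_i − a_{v+i})/11:
  u_0 = 13/8;  a_3 = 3;  u_1 = (u_0 − 3)/11 = -1/8
  u_1 = -1/8;  a_4 = 4;  u_2 = (u_1 − 4)/11 = -3/8
  u_2 = -3/8;  a_5 = 1;  u_3 = (u_2 − 1)/11 = -1/8
  u_3 = -1/8;  a_6 = 4;  u_4 = (u_3 − 4)/11 = -3/8
Digits: (0, 0, 0, 3, 4, 1, 4).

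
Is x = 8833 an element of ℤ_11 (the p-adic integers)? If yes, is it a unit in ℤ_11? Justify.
x ∈ ℤ_11 but not a unit; v_11(x) = 2 > 0

ℤ_11 = {x ∈ ℚ_11 : v_11(x) ≥ 0} and ℤ_11^× = {x ∈ ℤ_11 : v_11(x) = 0}. Here v_11(8833) = v_11(num) − v_11(den) = 2; compare against these criteria.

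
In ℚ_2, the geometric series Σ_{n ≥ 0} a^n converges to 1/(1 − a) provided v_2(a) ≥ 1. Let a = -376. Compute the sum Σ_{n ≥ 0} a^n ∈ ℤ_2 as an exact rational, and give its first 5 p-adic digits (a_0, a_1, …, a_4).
Σ a^n = 1/(1 − a) = 1/377;  first 5 digits = (1, 0, 0, 1, 0)

v_2(a) = 3 ≥ 1, so the series converges in ℤ_2 to 1/(1 − a) = 1/(1 − (-376)) = 1/377. Expand this rational in ℤ_2: compute digits iteratively via d_i = x_i mod 2, x_{i+1} = (x_i − d_i)/2. The first 5 digits are (1, 0, 0, 1, 0).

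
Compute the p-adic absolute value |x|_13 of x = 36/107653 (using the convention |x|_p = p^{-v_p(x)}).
|36/107653|_13 = 2197

Step 1 — compute v_13(x) by factoring powers of 13 out of the numerator and denominator: v_13(36/107653) = -3. Step 2 — apply |x|_p = p^{-v_p(x)} = 13^{3} = 2197.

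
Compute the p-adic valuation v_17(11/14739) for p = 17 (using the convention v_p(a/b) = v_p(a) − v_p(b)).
v_17(11/14739) = -3

Factor powers of 17 from the numerator and denominator of the reduced fraction: 11 = 17^0 · 11 and 14739 = 17^3 · 3. Apply v_p(a/b) = v_p(a) − v_p(b): v_17(11/14739) = 0 − 3 = -3.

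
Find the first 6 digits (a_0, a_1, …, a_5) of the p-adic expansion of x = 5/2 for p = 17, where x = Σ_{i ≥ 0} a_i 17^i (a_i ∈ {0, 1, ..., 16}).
(a_0, …, a_5) = (11, 8, 8, 8, 8, 8)

v_17(5/2) = 0 (numerator and denominator both coprime to 17), so x ∈ ℤ_17^×. Compute digits iteratively via a_i = x_i mod 17, x_{i+1} = (x_i − a_i)/17, with x_0 = x:
  x_0 = 5/2;  a_0 = 11;  x_1 = (x_0 − 11)/17 = -1/2
  x_1 = -1/2;  a_1 = 8;  x_2 = (x_1 − 8)/17 = -1/2
  x_2 = -1/2;  a_2 = 8;  x_3 = (x_2 − 8)/17 = -1/2
  x_3 = -1/2;  a_3 = 8;  x_4 = (x_3 − 8)/17 = -1/2
  x_4 = -1/2;  a_4 = 8;  x_5 = (x_4 − 8)/17 = -1/2
  x_5 = -1/2;  a_5 = 8;  x_6 = (x_5 − 8)/17 = -1/2
Digits: (11, 8, 8, 8, 8, 8).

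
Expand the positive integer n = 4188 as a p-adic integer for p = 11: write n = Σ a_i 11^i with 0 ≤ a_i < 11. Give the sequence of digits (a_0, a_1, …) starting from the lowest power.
(a_0, a_1, …) = (8, 6, 1, 3)

Repeated division by 11 gives the digits low-to-high: 4188 = 8 + 6·11^1 + 1·11^2 + 3·11^3. Digit sequence: (8, 6, 1, 3).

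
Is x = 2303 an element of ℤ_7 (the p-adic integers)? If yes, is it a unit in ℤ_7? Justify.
x ∈ ℤ_7 but not a unit; v_7(x) = 2 > 0

ℤ_7 = {x ∈ ℚ_7 : v_7(x) ≥ 0} and ℤ_7^× = {x ∈ ℤ_7 : v_7(x) = 0}. Here v_7(2303) = v_7(num) − v_7(den) = 2; compare against these criteria.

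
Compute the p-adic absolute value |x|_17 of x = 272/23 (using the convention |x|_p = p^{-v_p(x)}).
|272/23|_17 = 1/17

Step 1 — compute v_17(x) by factoring powers of 17 out of the numerator and denominator: v_17(272/23) = 1. Step 2 — apply |x|_p = p^{-v_p(x)} = 17^{-1} = 1/17.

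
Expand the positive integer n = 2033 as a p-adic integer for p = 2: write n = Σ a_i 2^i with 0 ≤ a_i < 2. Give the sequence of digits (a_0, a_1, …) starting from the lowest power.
(a_0, a_1, …) = (1, 0, 0, 0, 1, 1, 1, 1, 1, 1, 1)

Repeated division by 2 gives the digits low-to-high: 2033 = 1 + 1·2^4 + 1·2^5 + 1·2^6 + 1·2^7 + 1·2^8 + 1·2^9 + 1·2^10. Digit sequence: (1, 0, 0, 0, 1, 1, 1, 1, 1, 1, 1).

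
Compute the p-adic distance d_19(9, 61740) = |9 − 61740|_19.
d_19(9, 61740) = 1/6859

Step 1 — x − y = 9 − 61740 = -61731. Step 2 — v_19(-61731) = 3 (factor: -61731 = −(19^3 · 9); the sign does not affect v_p). Step 3 — |x − y|_19 = 19^{-3} = 1/6859.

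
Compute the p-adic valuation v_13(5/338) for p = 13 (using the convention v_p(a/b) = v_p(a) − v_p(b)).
v_13(5/338) = -2

Factor powers of 13 from the numerator and denominator of the reduced fraction: 5 = 13^0 · 5 and 338 = 13^2 · 2. Apply v_p(a/b) = v_p(a) − v_p(b): v_13(5/338) = 0 − 2 = -2.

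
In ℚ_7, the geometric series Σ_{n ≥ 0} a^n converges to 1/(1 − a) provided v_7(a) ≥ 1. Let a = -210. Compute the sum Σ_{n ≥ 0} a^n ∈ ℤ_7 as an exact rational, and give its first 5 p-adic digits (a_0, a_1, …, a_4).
Σ a^n = 1/(1 − a) = 1/211;  first 5 digits = (1, 5, 6, 0, 6)

v_7(a) = 1 ≥ 1, so the series converges in ℤ_7 to 1/(1 − a) = 1/(1 − (-210)) = 1/211. Expand this rational in ℤ_7: compute digits iteratively via d_i = x_i mod 7, x_{i+1} = (x_i − d_i)/7. The first 5 digits are (1, 5, 6, 0, 6).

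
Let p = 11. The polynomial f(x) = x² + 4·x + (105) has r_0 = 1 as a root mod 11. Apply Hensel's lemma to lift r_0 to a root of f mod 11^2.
r_1 = 23 (mod 121)

Hensel: r_{i+1} = r_i − f(r_i)·(f′(r_i))^{-1} mod 11^{i+2}, f′(x) = 2x + 4. Iterate:
  r_0 = 1 (mod 11)
  r_1 = 23 (mod 121)
Final: r = 23 satisfies f(r) ≡ 0 mod 11^2.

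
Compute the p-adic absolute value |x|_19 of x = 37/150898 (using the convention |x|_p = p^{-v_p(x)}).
|37/150898|_19 = 6859

Step 1 — compute v_19(x) by factoring powers of 19 out of the numerator and denominator: v_19(37/150898) = -3. Step 2 — apply |x|_p = p^{-v_p(x)} = 19^{3} = 6859.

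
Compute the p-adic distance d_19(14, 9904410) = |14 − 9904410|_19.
d_19(14, 9904410) = 1/2476099

Step 1 — x − y = 14 − 9904410 = -9904396. Step 2 — v_19(-9904396) = 5 (factor: -9904396 = −(19^5 · 4); the sign does not affect v_p). Step 3 — |x − y|_19 = 19^{-5} = 1/2476099.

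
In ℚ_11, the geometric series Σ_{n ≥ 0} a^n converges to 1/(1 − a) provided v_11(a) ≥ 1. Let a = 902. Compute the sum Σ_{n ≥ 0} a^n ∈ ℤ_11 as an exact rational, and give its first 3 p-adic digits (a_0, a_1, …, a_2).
Σ a^n = 1/(1 − a) = -1/901;  first 3 digits = (1, 5, 10)

v_11(a) = 1 ≥ 1, so the series converges in ℤ_11 to 1/(1 − a) = 1/(1 − 902) = -1/901. Expand this rational in ℤ_11: compute digits iteratively via d_i = x_i mod 11, x_{i+1} = (x_i − d_i)/11. The first 3 digits are (1, 5, 10).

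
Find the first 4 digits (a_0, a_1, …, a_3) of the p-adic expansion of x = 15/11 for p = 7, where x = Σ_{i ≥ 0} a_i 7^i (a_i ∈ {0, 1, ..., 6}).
(a_0, …, a_3) = (2, 5, 5, 3)

v_7(15/11) = 0 (numerator and denominator both coprime to 7), so x ∈ ℤ_7^×. Compute digits iteratively via a_i = x_i mod 7, x_{i+1} = (x_i − a_i)/7, with x_0 = x:
  x_0 = 15/11;  a_0 = 2;  x_1 = (x_0 − 2)/7 = -1/11
  x_1 = -1/11;  a_1 = 5;  x_2 = (x_1 − 5)/7 = -8/11
  x_2 = -8/11;  a_2 = 5;  x_3 = (x_2 − 5)/7 = -9/11
  x_3 = -9/11;  a_3 = 3;  x_4 = (x_3 − 3)/7 = -6/11
Digits: (2, 5, 5, 3).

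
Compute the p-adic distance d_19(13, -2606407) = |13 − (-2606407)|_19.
d_19(13, -2606407) = 1/130321

Step 1 — x − y = 13 − (-2606407) = 2606420. Step 2 — v_19(2606420) = 4 (factor: 2606420 = (19^4 · 20); the sign does not affect v_p). Step 3 — |x − y|_19 = 19^{-4} = 1/130321.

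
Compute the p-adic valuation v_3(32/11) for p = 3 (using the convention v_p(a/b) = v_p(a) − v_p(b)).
v_3(32/11) = 0

Factor powers of 3 from the numerator and denominator of the reduced fraction: 32 = 3^0 · 32 and 11 = 3^0 · 11. Apply v_p(a/b) = v_p(a) − v_p(b): v_3(32/11) = 0 − 0 = 0.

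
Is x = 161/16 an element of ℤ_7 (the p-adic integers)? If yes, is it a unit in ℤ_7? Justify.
x ∈ ℤ_7 but not a unit; v_7(x) = 1 > 0

ℤ_7 = {x ∈ ℚ_7 : v_7(x) ≥ 0} and ℤ_7^× = {x ∈ ℤ_7 : v_7(x) = 0}. Here v_7(161/16) = v_7(num) − v_7(den) = 1; compare against these criteria.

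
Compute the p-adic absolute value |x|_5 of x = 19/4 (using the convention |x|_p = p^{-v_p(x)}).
|19/4|_5 = 1

Step 1 — compute v_5(x) by factoring powers of 5 out of the numerator and denominator: v_5(19/4) = 0. Step 2 — apply |x|_p = p^{-v_p(x)} = 5^{0} = 1.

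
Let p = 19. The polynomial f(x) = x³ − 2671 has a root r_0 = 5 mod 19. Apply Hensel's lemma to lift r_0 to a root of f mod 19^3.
r_2 = 1430 (mod 6859)

Hensel: r_{i+1} = r_i − f(r_i)/f′(r_i) mod 19^{i+2}, where f′(x) = 3x². Iterate:
  r_0 = 5 (mod 19)
  r_1 = 347 (mod 361)
  r_2 = 1430 (mod 6859)
Final: r = 1430 with f(r) ≡ 0 mod 19^3.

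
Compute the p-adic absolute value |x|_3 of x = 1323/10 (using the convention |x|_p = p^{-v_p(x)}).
|1323/10|_3 = 1/27

Step 1 — compute v_3(x) by factoring powers of 3 out of the numerator and denominator: v_3(1323/10) = 3. Step 2 — apply |x|_p = p^{-v_p(x)} = 3^{-3} = 1/27.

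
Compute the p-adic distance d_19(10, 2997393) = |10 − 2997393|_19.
d_19(10, 2997393) = 1/130321

Step 1 — x − y = 10 − 2997393 = -2997383. Step 2 — v_19(-2997383) = 4 (factor: -2997383 = −(19^4 · 23); the sign does not affect v_p). Step 3 — |x − y|_19 = 19^{-4} = 1/130321.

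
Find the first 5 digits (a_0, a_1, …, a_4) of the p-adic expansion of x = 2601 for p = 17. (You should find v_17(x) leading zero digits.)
(a_0, …, a_4) = (0, 0, 9, 0, 0)

v_17(2601) = 2, so a_0 = ... = a_1 = 0. Factor out: x = 17^2 · u with u = 9 a unit in ℤ_17. Expand u iteratively via a_{v+i} = u_i mod 17, u_{i+1} = (u_i − a_{v+i})/17:
  u_0 = 9;  a_2 = 9;  u_1 = (u_0 − 9)/17 = 0
  u_1 = 0;  a_3 = 0;  u_2 = (u_1 − 0)/17 = 0
  u_2 = 0;  a_4 = 0;  u_3 = (u_2 − 0)/17 = 0
Digits: (0, 0, 9, 0, 0).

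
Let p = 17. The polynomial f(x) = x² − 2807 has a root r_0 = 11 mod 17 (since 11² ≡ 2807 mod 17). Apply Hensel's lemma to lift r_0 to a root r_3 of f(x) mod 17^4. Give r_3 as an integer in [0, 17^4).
r_3 = 73145 (mod 83521)

Hensel's recurrence: r_{i+1} = r_i − f(r_i)·(f′(r_i))^{-1} mod 17^{i+2}, with f′(x) = 2x. Iterate:
  r_0 = 11 (mod 17)
  r_1 = 28 (mod 289)
  r_2 = 4363 (mod 4913)
  r_3 = 73145 (mod 83521)
Final: r_3 = 73145, and one checks f(r_3) ≡ 0 mod 17^4.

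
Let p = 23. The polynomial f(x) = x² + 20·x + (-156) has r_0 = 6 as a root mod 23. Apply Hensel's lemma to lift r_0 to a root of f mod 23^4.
r_3 = 6 (mod 279841)

Hensel: r_{i+1} = r_i − f(r_i)·(f′(r_i))^{-1} mod 23^{i+2}, f′(x) = 2x + 20. Iterate:
  r_0 = 6 (mod 23)
  r_1 = 6 (mod 529)
  r_2 = 6 (mod 12167)
  r_3 = 6 (mod 279841)
Final: r = 6 satisfies f(r) ≡ 0 mod 23^4.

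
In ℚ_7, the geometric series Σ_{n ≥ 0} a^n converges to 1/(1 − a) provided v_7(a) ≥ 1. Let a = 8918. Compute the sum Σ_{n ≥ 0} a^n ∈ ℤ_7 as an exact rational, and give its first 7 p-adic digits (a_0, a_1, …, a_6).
Σ a^n = 1/(1 − a) = -1/8917;  first 7 digits = (1, 0, 0, 5, 3, 0, 4)

v_7(a) = 3 ≥ 1, so the series converges in ℤ_7 to 1/(1 − a) = 1/(1 − 8918) = -1/8917. Expand this rational in ℤ_7: compute digits iteratively via d_i = x_i mod 7, x_{i+1} = (x_i − d_i)/7. The first 7 digits are (1, 0, 0, 5, 3, 0, 4).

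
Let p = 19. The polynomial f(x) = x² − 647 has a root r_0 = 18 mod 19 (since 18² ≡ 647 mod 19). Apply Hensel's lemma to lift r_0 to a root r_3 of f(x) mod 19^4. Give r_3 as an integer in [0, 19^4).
r_3 = 14116 (mod 130321)

Hensel's recurrence: r_{i+1} = r_i − f(r_i)·(f′(r_i))^{-1} mod 19^{i+2}, with f′(x) = 2x. Iterate:
  r_0 = 18 (mod 19)
  r_1 = 37 (mod 361)
  r_2 = 398 (mod 6859)
  r_3 = 14116 (mod 130321)
Final: r_3 = 14116, and one checks f(r_3) ≡ 0 mod 19^4.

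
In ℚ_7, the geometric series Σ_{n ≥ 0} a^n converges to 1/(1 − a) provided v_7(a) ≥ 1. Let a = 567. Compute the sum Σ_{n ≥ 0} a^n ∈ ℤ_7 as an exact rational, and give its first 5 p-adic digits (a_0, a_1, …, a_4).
Σ a^n = 1/(1 − a) = -1/566;  first 5 digits = (1, 4, 6, 1, 3)

v_7(a) = 1 ≥ 1, so the series converges in ℤ_7 to 1/(1 − a) = 1/(1 − 567) = -1/566. Expand this rational in ℤ_7: compute digits iteratively via d_i = x_i mod 7, x_{i+1} = (x_i − d_i)/7. The first 5 digits are (1, 4, 6, 1, 3).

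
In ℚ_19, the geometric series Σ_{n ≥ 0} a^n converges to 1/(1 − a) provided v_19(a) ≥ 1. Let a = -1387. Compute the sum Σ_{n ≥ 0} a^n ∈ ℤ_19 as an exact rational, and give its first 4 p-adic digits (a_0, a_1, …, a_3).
Σ a^n = 1/(1 − a) = 1/1388;  first 4 digits = (1, 3, 5, 3)

v_19(a) = 1 ≥ 1, so the series converges in ℤ_19 to 1/(1 − a) = 1/(1 − (-1387)) = 1/1388. Expand this rational in ℤ_19: compute digits iteratively via d_i = x_i mod 19, x_{i+1} = (x_i − d_i)/19. The first 4 digits are (1, 3, 5, 3).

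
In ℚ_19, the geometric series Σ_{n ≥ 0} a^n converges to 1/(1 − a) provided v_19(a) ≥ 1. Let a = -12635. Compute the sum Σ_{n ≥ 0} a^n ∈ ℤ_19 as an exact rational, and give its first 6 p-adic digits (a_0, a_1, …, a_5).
Σ a^n = 1/(1 − a) = 1/12636;  first 6 digits = (1, 0, 3, 17, 8, 7)

v_19(a) = 2 ≥ 1, so the series converges in ℤ_19 to 1/(1 − a) = 1/(1 − (-12635)) = 1/12636. Expand this rational in ℤ_19: compute digits iteratively via d_i = x_i mod 19, x_{i+1} = (x_i − d_i)/19. The first 6 digits are (1, 0, 3, 17, 8, 7).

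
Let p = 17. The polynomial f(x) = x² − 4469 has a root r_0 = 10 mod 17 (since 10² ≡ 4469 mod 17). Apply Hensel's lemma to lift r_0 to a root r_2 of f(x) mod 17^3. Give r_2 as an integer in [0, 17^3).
r_2 = 2815 (mod 4913)

Hensel's recurrence: r_{i+1} = r_i − f(r_i)·(f′(r_i))^{-1} mod 17^{i+2}, with f′(x) = 2x. Iterate:
  r_0 = 10 (mod 17)
  r_1 = 214 (mod 289)
  r_2 = 2815 (mod 4913)
Final: r_2 = 2815, and one checks f(r_2) ≡ 0 mod 17^3.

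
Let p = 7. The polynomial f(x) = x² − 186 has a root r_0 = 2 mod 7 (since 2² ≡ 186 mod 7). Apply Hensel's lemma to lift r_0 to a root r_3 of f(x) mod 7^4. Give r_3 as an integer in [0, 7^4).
r_3 = 1738 (mod 2401)

Hensel's recurrence: r_{i+1} = r_i − f(r_i)·(f′(r_i))^{-1} mod 7^{i+2}, with f′(x) = 2x. Iterate:
  r_0 = 2 (mod 7)
  r_1 = 23 (mod 49)
  r_2 = 23 (mod 343)
  r_3 = 1738 (mod 2401)
Final: r_3 = 1738, and one checks f(r_3) ≡ 0 mod 7^4.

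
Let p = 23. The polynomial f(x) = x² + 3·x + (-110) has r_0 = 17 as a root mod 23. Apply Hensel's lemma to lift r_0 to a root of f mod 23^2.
r_1 = 454 (mod 529)

Hensel: r_{i+1} = r_i − f(r_i)·(f′(r_i))^{-1} mod 23^{i+2}, f′(x) = 2x + 3. Iterate:
  r_0 = 17 (mod 23)
  r_1 = 454 (mod 529)
Final: r = 454 satisfies f(r) ≡ 0 mod 23^2.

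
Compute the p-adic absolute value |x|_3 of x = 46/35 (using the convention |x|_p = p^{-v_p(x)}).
|46/35|_3 = 1

Step 1 — compute v_3(x) by factoring powers of 3 out of the numerator and denominator: v_3(46/35) = 0. Step 2 — apply |x|_p = p^{-v_p(x)} = 3^{0} = 1.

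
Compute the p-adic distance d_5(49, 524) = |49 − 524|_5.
d_5(49, 524) = 1/25

Step 1 — x − y = 49 − 524 = -475. Step 2 — v_5(-475) = 2 (factor: -475 = −(5^2 · 19); the sign does not affect v_p). Step 3 — |x − y|_5 = 5^{-2} = 1/25.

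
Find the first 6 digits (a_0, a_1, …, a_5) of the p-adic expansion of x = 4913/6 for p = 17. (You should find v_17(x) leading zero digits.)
(a_0, …, a_5) = (0, 0, 0, 3, 14, 2)

v_17(4913/6) = 3, so a_0 = ... = a_2 = 0. Factor out: x = 17^3 · u with u = 1/6 a unit in ℤ_17. Expand u iteratively via a_{v+i} = u_i mod 17, u_{i+1} = (u_i − a_{v+i})/17:
  u_0 = 1/6;  a_3 = 3;  u_1 = (u_0 − 3)/17 = -1/6
  u_1 = -1/6;  a_4 = 14;  u_2 = (u_1 − 14)/17 = -5/6
  u_2 = -5/6;  a_5 = 2;  u_3 = (u_2 − 2)/17 = -1/6
Digits: (0, 0, 0, 3, 14, 2).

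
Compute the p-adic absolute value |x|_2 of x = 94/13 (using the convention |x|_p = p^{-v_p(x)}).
|94/13|_2 = 1/2

Step 1 — compute v_2(x) by factoring powers of 2 out of the numerator and denominator: v_2(94/13) = 1. Step 2 — apply |x|_p = p^{-v_p(x)} = 2^{-1} = 1/2.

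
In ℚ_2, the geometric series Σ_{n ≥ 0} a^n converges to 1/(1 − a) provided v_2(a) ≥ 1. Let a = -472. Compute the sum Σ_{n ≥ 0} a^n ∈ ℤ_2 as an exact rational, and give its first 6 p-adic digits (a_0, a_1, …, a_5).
Σ a^n = 1/(1 − a) = 1/473;  first 6 digits = (1, 0, 0, 1, 0, 1)

v_2(a) = 3 ≥ 1, so the series converges in ℤ_2 to 1/(1 − a) = 1/(1 − (-472)) = 1/473. Expand this rational in ℤ_2: compute digits iteratively via d_i = x_i mod 2, x_{i+1} = (x_i − d_i)/2. The first 6 digits are (1, 0, 0, 1, 0, 1).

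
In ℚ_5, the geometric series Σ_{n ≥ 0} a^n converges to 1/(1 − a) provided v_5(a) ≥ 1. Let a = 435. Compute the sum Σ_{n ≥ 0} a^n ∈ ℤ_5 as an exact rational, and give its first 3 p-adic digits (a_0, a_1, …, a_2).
Σ a^n = 1/(1 − a) = -1/434;  first 3 digits = (1, 2, 1)

v_5(a) = 1 ≥ 1, so the series converges in ℤ_5 to 1/(1 − a) = 1/(1 − 435) = -1/434. Expand this rational in ℤ_5: compute digits iteratively via d_i = x_i mod 5, x_{i+1} = (x_i − d_i)/5. The first 3 digits are (1, 2, 1).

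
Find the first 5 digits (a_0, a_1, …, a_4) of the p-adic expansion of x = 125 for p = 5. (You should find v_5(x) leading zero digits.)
(a_0, …, a_4) = (0, 0, 0, 1, 0)

v_5(125) = 3, so a_0 = ... = a_2 = 0. Factor out: x = 5^3 · u with u = 1 a unit in ℤ_5. Expand u iteratively via a_{v+i} = u_i mod 5, u_{i+1} = (u_i − a_{v+i})/5:
  u_0 = 1;  a_3 = 1;  u_1 = (u_0 − 1)/5 = 0
  u_1 = 0;  a_4 = 0;  u_2 = (u_1 − 0)/5 = 0
Digits: (0, 0, 0, 1, 0).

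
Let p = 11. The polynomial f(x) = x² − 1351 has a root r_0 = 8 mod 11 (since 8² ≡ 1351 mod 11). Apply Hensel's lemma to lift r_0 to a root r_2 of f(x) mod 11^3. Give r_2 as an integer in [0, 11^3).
r_2 = 1185 (mod 1331)

Hensel's recurrence: r_{i+1} = r_i − f(r_i)·(f′(r_i))^{-1} mod 11^{i+2}, with f′(x) = 2x. Iterate:
  r_0 = 8 (mod 11)
  r_1 = 96 (mod 121)
  r_2 = 1185 (mod 1331)
Final: r_2 = 1185, and one checks f(r_2) ≡ 0 mod 11^3.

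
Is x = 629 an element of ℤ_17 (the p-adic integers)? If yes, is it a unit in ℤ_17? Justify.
x ∈ ℤ_17 but not a unit; v_17(x) = 1 > 0

ℤ_17 = {x ∈ ℚ_17 : v_17(x) ≥ 0} and ℤ_17^× = {x ∈ ℤ_17 : v_17(x) = 0}. Here v_17(629) = v_17(num) − v_17(den) = 1; compare against these criteria.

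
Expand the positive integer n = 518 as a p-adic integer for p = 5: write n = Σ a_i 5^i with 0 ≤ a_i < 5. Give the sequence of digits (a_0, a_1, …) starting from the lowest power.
(a_0, a_1, …) = (3, 3, 0, 4)

Repeated division by 5 gives the digits low-to-high: 518 = 3 + 3·5^1 + 4·5^3. Digit sequence: (3, 3, 0, 4).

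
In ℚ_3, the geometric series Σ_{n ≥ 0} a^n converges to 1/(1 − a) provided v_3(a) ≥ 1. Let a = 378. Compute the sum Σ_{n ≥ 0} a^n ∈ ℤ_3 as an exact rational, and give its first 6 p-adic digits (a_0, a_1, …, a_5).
Σ a^n = 1/(1 − a) = -1/377;  first 6 digits = (1, 0, 0, 2, 1, 1)

v_3(a) = 3 ≥ 1, so the series converges in ℤ_3 to 1/(1 − a) = 1/(1 − 378) = -1/377. Expand this rational in ℤ_3: compute digits iteratively via d_i = x_i mod 3, x_{i+1} = (x_i − d_i)/3. The first 6 digits are (1, 0, 0, 2, 1, 1).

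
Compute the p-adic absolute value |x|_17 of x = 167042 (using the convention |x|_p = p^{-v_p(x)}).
|167042|_17 = 1/83521

Step 1 — compute v_17(x) by factoring powers of 17 out of the numerator and denominator: v_17(167042) = 4. Step 2 — apply |x|_p = p^{-v_p(x)} = 17^{-4} = 1/83521.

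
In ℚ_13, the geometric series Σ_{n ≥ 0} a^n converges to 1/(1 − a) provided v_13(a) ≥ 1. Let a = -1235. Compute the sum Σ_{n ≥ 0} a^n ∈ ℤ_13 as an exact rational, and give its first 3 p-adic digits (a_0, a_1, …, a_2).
Σ a^n = 1/(1 − a) = 1/1236;  first 3 digits = (1, 9, 8)

v_13(a) = 1 ≥ 1, so the series converges in ℤ_13 to 1/(1 − a) = 1/(1 − (-1235)) = 1/1236. Expand this rational in ℤ_13: compute digits iteratively via d_i = x_i mod 13, x_{i+1} = (x_i − d_i)/13. The first 3 digits are (1, 9, 8).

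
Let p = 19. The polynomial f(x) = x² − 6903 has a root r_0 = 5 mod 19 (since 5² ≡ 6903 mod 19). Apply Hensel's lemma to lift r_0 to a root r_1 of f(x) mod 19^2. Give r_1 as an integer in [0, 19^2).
r_1 = 43 (mod 361)

Hensel's recurrence: r_{i+1} = r_i − f(r_i)·(f′(r_i))^{-1} mod 19^{i+2}, with f′(x) = 2x. Iterate:
  r_0 = 5 (mod 19)
  r_1 = 43 (mod 361)
Final: r_1 = 43, and one checks f(r_1) ≡ 0 mod 19^2.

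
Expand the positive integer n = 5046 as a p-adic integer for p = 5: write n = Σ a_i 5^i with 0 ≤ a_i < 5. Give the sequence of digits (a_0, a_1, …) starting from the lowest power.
(a_0, a_1, …) = (1, 4, 1, 0, 3, 1)

Repeated division by 5 gives the digits low-to-high: 5046 = 1 + 4·5^1 + 1·5^2 + 3·5^4 + 1·5^5. Digit sequence: (1, 4, 1, 0, 3, 1).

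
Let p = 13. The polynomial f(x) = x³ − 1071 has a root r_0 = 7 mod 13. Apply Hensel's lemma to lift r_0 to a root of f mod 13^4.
r_3 = 16413 (mod 28561)

Hensel: r_{i+1} = r_i − f(r_i)/f′(r_i) mod 13^{i+2}, where f′(x) = 3x². Iterate:
  r_0 = 7 (mod 13)
  r_1 = 20 (mod 169)
  r_2 = 1034 (mod 2197)
  r_3 = 16413 (mod 28561)
Final: r = 16413 with f(r) ≡ 0 mod 13^4.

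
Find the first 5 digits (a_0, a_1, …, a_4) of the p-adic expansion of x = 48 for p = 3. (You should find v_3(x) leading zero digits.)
(a_0, …, a_4) = (0, 1, 2, 1, 0)

v_3(48) = 1, so a_0 = ... = a_0 = 0. Factor out: x = 3^1 · u with u = 16 a unit in ℤ_3. Expand u iteratively via a_{v+i} = u_i mod 3, u_{i+1} = (u_i − a_{v+i})/3:
  u_0 = 16;  a_1 = 1;  u_1 = (u_0 − 1)/3 = 5
  u_1 = 5;  a_2 = 2;  u_2 = (u_1 − 2)/3 = 1
  u_2 = 1;  a_3 = 1;  u_3 = (u_2 − 1)/3 = 0
  u_3 = 0;  a_4 = 0;  u_4 = (u_3 − 0)/3 = 0
Digits: (0, 1, 2, 1, 0).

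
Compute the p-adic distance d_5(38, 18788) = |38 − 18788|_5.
d_5(38, 18788) = 1/3125

Step 1 — x − y = 38 − 18788 = -18750. Step 2 — v_5(-18750) = 5 (factor: -18750 = −(5^5 · 6); the sign does not affect v_p). Step 3 — |x − y|_5 = 5^{-5} = 1/3125.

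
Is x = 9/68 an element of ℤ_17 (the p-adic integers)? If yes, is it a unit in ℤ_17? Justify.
x ∉ ℤ_17 (v_17(x) = -1 < 0)

ℤ_17 = {x ∈ ℚ_17 : v_17(x) ≥ 0} and ℤ_17^× = {x ∈ ℤ_17 : v_17(x) = 0}. Here v_17(9/68) = v_17(num) − v_17(den) = -1; compare against these criteria.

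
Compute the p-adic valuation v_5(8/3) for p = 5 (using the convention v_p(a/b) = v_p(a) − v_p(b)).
v_5(8/3) = 0

Factor powers of 5 from the numerator and denominator of the reduced fraction: 8 = 5^0 · 8 and 3 = 5^0 · 3. Apply v_p(a/b) = v_p(a) − v_p(b): v_5(8/3) = 0 − 0 = 0.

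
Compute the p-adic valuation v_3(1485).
v_3(1485) = 3

v_3(n) is the largest exponent k such that 3^k divides n. Factor out: 1485 = 3^3 · 55. (Sign doesn't affect v_p.) So v_3(1485) = 3.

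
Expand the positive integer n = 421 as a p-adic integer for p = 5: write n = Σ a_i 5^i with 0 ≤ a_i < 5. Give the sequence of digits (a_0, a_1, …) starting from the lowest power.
(a_0, a_1, …) = (1, 4, 1, 3)

Repeated division by 5 gives the digits low-to-high: 421 = 1 + 4·5^1 + 1·5^2 + 3·5^3. Digit sequence: (1, 4, 1, 3).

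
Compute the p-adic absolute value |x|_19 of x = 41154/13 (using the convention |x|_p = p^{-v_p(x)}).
|41154/13|_19 = 1/6859

Step 1 — compute v_19(x) by factoring powers of 19 out of the numerator and denominator: v_19(41154/13) = 3. Step 2 — apply |x|_p = p^{-v_p(x)} = 19^{-3} = 1/6859.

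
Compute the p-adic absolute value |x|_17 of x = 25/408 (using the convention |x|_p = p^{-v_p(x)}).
|25/408|_17 = 17

Step 1 — compute v_17(x) by factoring powers of 17 out of the numerator and denominator: v_17(25/408) = -1. Step 2 — apply |x|_p = p^{-v_p(x)} = 17^{1} = 17.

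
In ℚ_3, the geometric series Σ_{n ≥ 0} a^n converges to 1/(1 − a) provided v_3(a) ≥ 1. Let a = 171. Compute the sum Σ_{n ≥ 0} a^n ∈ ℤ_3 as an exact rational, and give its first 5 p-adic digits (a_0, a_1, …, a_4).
Σ a^n = 1/(1 − a) = -1/170;  first 5 digits = (1, 0, 1, 0, 0)

v_3(a) = 2 ≥ 1, so the series converges in ℤ_3 to 1/(1 − a) = 1/(1 − 171) = -1/170. Expand this rational in ℤ_3: compute digits iteratively via d_i = x_i mod 3, x_{i+1} = (x_i − d_i)/3. The first 5 digits are (1, 0, 1, 0, 0).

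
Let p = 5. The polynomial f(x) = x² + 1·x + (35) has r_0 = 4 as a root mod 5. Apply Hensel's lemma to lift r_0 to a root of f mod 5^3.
r_2 = 9 (mod 125)

Hensel: r_{i+1} = r_i − f(r_i)·(f′(r_i))^{-1} mod 5^{i+2}, f′(x) = 2x + 1. Iterate:
  r_0 = 4 (mod 5)
  r_1 = 9 (mod 25)
  r_2 = 9 (mod 125)
Final: r = 9 satisfies f(r) ≡ 0 mod 5^3.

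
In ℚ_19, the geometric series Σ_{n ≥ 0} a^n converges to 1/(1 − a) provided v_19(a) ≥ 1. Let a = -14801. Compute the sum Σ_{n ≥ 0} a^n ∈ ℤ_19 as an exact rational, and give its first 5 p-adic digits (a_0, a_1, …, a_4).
Σ a^n = 1/(1 − a) = 1/14802;  first 5 digits = (1, 0, 16, 16, 8)

v_19(a) = 2 ≥ 1, so the series converges in ℤ_19 to 1/(1 − a) = 1/(1 − (-14801)) = 1/14802. Expand this rational in ℤ_19: compute digits iteratively via d_i = x_i mod 19, x_{i+1} = (x_i − d_i)/19. The first 5 digits are (1, 0, 16, 16, 8).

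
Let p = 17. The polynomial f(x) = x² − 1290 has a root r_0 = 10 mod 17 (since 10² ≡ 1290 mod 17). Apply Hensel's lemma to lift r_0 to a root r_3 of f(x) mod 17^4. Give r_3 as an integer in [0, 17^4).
r_3 = 8306 (mod 83521)

Hensel's recurrence: r_{i+1} = r_i − f(r_i)·(f′(r_i))^{-1} mod 17^{i+2}, with f′(x) = 2x. Iterate:
  r_0 = 10 (mod 17)
  r_1 = 214 (mod 289)
  r_2 = 3393 (mod 4913)
  r_3 = 8306 (mod 83521)
Final: r_3 = 8306, and one checks f(r_3) ≡ 0 mod 17^4.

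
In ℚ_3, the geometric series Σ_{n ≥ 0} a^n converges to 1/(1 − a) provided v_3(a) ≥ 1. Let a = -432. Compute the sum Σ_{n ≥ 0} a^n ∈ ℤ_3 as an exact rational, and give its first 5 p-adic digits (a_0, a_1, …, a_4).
Σ a^n = 1/(1 − a) = 1/433;  first 5 digits = (1, 0, 0, 2, 0)

v_3(a) = 3 ≥ 1, so the series converges in ℤ_3 to 1/(1 − a) = 1/(1 − (-432)) = 1/433. Expand this rational in ℤ_3: compute digits iteratively via d_i = x_i mod 3, x_{i+1} = (x_i − d_i)/3. The first 5 digits are (1, 0, 0, 2, 0).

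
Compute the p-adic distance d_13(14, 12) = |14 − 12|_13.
d_13(14, 12) = 1

Step 1 — x − y = 14 − 12 = 2. Step 2 — v_13(2) = 0 (factor: 2 = (13^0 · 2); the sign does not affect v_p). Step 3 — |x − y|_13 = 13^{0} = 1.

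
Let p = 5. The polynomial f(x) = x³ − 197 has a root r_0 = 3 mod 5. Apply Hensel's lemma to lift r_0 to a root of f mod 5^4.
r_3 = 263 (mod 625)

Hensel: r_{i+1} = r_i − f(r_i)/f′(r_i) mod 5^{i+2}, where f′(x) = 3x². Iterate:
  r_0 = 3 (mod 5)
  r_1 = 13 (mod 25)
  r_2 = 13 (mod 125)
  r_3 = 263 (mod 625)
Final: r = 263 with f(r) ≡ 0 mod 5^4.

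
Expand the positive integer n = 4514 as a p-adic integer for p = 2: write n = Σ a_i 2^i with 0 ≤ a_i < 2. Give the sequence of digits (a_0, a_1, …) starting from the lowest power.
(a_0, a_1, …) = (0, 1, 0, 0, 0, 1, 0, 1, 1, 0, 0, 0, 1)

Repeated division by 2 gives the digits low-to-high: 4514 = 1·2^1 + 1·2^5 + 1·2^7 + 1·2^8 + 1·2^12. Digit sequence: (0, 1, 0, 0, 0, 1, 0, 1, 1, 0, 0, 0, 1).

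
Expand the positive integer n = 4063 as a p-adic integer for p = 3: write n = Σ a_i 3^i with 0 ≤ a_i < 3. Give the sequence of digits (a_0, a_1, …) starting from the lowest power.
(a_0, a_1, …) = (1, 1, 1, 0, 2, 1, 2, 1)

Repeated division by 3 gives the digits low-to-high: 4063 = 1 + 1·3^1 + 1·3^2 + 2·3^4 + 1·3^5 + 2·3^6 + 1·3^7. Digit sequence: (1, 1, 1, 0, 2, 1, 2, 1).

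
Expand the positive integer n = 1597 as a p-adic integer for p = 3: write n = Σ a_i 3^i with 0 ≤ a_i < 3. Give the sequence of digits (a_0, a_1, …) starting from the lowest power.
(a_0, a_1, …) = (1, 1, 0, 2, 1, 0, 2)

Repeated division by 3 gives the digits low-to-high: 1597 = 1 + 1·3^1 + 2·3^3 + 1·3^4 + 2·3^6. Digit sequence: (1, 1, 0, 2, 1, 0, 2).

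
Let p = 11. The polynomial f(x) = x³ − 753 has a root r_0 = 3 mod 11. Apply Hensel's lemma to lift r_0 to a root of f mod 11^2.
r_1 = 3 (mod 121)

Hensel: r_{i+1} = r_i − f(r_i)/f′(r_i) mod 11^{i+2}, where f′(x) = 3x². Iterate:
  r_0 = 3 (mod 11)
  r_1 = 3 (mod 121)
Final: r = 3 with f(r) ≡ 0 mod 11^2.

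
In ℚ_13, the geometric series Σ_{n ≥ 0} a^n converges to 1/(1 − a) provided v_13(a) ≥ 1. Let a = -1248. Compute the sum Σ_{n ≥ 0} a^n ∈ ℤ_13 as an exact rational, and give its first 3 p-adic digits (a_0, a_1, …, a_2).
Σ a^n = 1/(1 − a) = 1/1249;  first 3 digits = (1, 8, 4)

v_13(a) = 1 ≥ 1, so the series converges in ℤ_13 to 1/(1 − a) = 1/(1 − (-1248)) = 1/1249. Expand this rational in ℤ_13: compute digits iteratively via d_i = x_i mod 13, x_{i+1} = (x_i − d_i)/13. The first 3 digits are (1, 8, 4).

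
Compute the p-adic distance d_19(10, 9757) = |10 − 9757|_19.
d_19(10, 9757) = 1/361

Step 1 — x − y = 10 − 9757 = -9747. Step 2 — v_19(-9747) = 2 (factor: -9747 = −(19^2 · 27); the sign does not affect v_p). Step 3 — |x − y|_19 = 19^{-2} = 1/361.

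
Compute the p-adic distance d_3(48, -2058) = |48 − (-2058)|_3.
d_3(48, -2058) = 1/81

Step 1 — x − y = 48 − (-2058) = 2106. Step 2 — v_3(2106) = 4 (factor: 2106 = (3^4 · 26); the sign does not affect v_p). Step 3 — |x − y|_3 = 3^{-4} = 1/81.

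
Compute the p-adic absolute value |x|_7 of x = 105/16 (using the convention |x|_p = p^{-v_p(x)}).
|105/16|_7 = 1/7

Step 1 — compute v_7(x) by factoring powers of 7 out of the numerator and denominator: v_7(105/16) = 1. Step 2 — apply |x|_p = p^{-v_p(x)} = 7^{-1} = 1/7.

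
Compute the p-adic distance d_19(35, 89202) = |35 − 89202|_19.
d_19(35, 89202) = 1/6859

Step 1 — x − y = 35 − 89202 = -89167. Step 2 — v_19(-89167) = 3 (factor: -89167 = −(19^3 · 13); the sign does not affect v_p). Step 3 — |x − y|_19 = 19^{-3} = 1/6859.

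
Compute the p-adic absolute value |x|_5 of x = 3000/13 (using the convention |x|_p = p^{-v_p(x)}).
|3000/13|_5 = 1/125

Step 1 — compute v_5(x) by factoring powers of 5 out of the numerator and denominator: v_5(3000/13) = 3. Step 2 — apply |x|_p = p^{-v_p(x)} = 5^{-3} = 1/125.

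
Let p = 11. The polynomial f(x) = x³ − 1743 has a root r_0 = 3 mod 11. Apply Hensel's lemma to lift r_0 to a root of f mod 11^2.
r_1 = 80 (mod 121)

Hensel: r_{i+1} = r_i − f(r_i)/f′(r_i) mod 11^{i+2}, where f′(x) = 3x². Iterate:
  r_0 = 3 (mod 11)
  r_1 = 80 (mod 121)
Final: r = 80 with f(r) ≡ 0 mod 11^2.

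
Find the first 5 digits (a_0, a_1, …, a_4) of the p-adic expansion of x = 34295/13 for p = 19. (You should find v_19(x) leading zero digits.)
(a_0, …, a_4) = (0, 0, 0, 15, 8)

v_19(34295/13) = 3, so a_0 = ... = a_2 = 0. Factor out: x = 19^3 · u with u = 5/13 a unit in ℤ_19. Expand u iteratively via a_{v+i} = u_i mod 19, u_{i+1} = (u_i − a_{v+i})/19:
  u_0 = 5/13;  a_3 = 15;  u_1 = (u_0 − 15)/19 = -10/13
  u_1 = -10/13;  a_4 = 8;  u_2 = (u_1 − 8)/19 = -6/13
Digits: (0, 0, 0, 15, 8).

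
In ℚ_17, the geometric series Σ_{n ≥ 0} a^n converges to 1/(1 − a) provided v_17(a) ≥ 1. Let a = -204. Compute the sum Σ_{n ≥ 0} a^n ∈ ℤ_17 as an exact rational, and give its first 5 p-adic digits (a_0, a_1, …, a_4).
Σ a^n = 1/(1 − a) = 1/205;  first 5 digits = (1, 5, 7, 14, 13)

v_17(a) = 1 ≥ 1, so the series converges in ℤ_17 to 1/(1 − a) = 1/(1 − (-204)) = 1/205. Expand this rational in ℤ_17: compute digits iteratively via d_i = x_i mod 17, x_{i+1} = (x_i − d_i)/17. The first 5 digits are (1, 5, 7, 14, 13).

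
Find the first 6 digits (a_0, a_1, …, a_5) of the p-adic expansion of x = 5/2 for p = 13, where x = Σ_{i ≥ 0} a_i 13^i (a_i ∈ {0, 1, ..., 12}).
(a_0, …, a_5) = (9, 6, 6, 6, 6, 6)

v_13(5/2) = 0 (numerator and denominator both coprime to 13), so x ∈ ℤ_13^×. Compute digits iteratively via a_i = x_i mod 13, x_{i+1} = (x_i − a_i)/13, with x_0 = x:
  x_0 = 5/2;  a_0 = 9;  x_1 = (x_0 − 9)/13 = -1/2
  x_1 = -1/2;  a_1 = 6;  x_2 = (x_1 − 6)/13 = -1/2
  x_2 = -1/2;  a_2 = 6;  x_3 = (x_2 − 6)/13 = -1/2
  x_3 = -1/2;  a_3 = 6;  x_4 = (x_3 − 6)/13 = -1/2
  x_4 = -1/2;  a_4 = 6;  x_5 = (x_4 − 6)/13 = -1/2
  x_5 = -1/2;  a_5 = 6;  x_6 = (x_5 − 6)/13 = -1/2
Digits: (9, 6, 6, 6, 6, 6).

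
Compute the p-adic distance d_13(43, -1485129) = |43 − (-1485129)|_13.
d_13(43, -1485129) = 1/371293

Step 1 — x − y = 43 − (-1485129) = 1485172. Step 2 — v_13(1485172) = 5 (factor: 1485172 = (13^5 · 4); the sign does not affect v_p). Step 3 — |x − y|_13 = 13^{-5} = 1/371293.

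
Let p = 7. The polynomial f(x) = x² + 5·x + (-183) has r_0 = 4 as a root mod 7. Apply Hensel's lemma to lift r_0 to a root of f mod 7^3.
r_2 = 200 (mod 343)

Hensel: r_{i+1} = r_i − f(r_i)·(f′(r_i))^{-1} mod 7^{i+2}, f′(x) = 2x + 5. Iterate:
  r_0 = 4 (mod 7)
  r_1 = 4 (mod 49)
  r_2 = 200 (mod 343)
Final: r = 200 satisfies f(r) ≡ 0 mod 7^3.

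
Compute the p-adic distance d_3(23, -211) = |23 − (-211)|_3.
d_3(23, -211) = 1/9

Step 1 — x − y = 23 − (-211) = 234. Step 2 — v_3(234) = 2 (factor: 234 = (3^2 · 26); the sign does not affect v_p). Step 3 — |x − y|_3 = 3^{-2} = 1/9.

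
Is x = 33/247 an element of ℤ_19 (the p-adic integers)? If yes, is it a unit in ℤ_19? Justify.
x ∉ ℤ_19 (v_19(x) = -1 < 0)

ℤ_19 = {x ∈ ℚ_19 : v_19(x) ≥ 0} and ℤ_19^× = {x ∈ ℤ_19 : v_19(x) = 0}. Here v_19(33/247) = v_19(num) − v_19(den) = -1; compare against these criteria.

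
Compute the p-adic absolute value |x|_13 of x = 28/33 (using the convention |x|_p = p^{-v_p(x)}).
|28/33|_13 = 1

Step 1 — compute v_13(x) by factoring powers of 13 out of the numerator and denominator: v_13(28/33) = 0. Step 2 — apply |x|_p = p^{-v_p(x)} = 13^{0} = 1.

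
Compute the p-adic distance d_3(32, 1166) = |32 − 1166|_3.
d_3(32, 1166) = 1/81

Step 1 — x − y = 32 − 1166 = -1134. Step 2 — v_3(-1134) = 4 (factor: -1134 = −(3^4 · 14); the sign does not affect v_p). Step 3 — |x − y|_3 = 3^{-4} = 1/81.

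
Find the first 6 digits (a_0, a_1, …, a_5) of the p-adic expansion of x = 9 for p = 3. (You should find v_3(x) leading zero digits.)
(a_0, …, a_5) = (0, 0, 1, 0, 0, 0)

v_3(9) = 2, so a_0 = ... = a_1 = 0. Factor out: x = 3^2 · u with u = 1 a unit in ℤ_3. Expand u iteratively via a_{v+i} = u_i mod 3, u_{i+1} = (u_i − a_{v+i})/3:
  u_0 = 1;  a_2 = 1;  u_1 = (u_0 − 1)/3 = 0
  u_1 = 0;  a_3 = 0;  u_2 = (u_1 − 0)/3 = 0
  u_2 = 0;  a_4 = 0;  u_3 = (u_2 − 0)/3 = 0
  u_3 = 0;  a_5 = 0;  u_4 = (u_3 − 0)/3 = 0
Digits: (0, 0, 1, 0, 0, 0).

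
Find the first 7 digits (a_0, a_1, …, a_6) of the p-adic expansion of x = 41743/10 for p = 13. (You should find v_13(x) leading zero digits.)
(a_0, …, a_6) = (0, 0, 0, 11, 11, 3, 1)

v_13(41743/10) = 3, so a_0 = ... = a_2 = 0. Factor out: x = 13^3 · u with u = 19/10 a unit in ℤ_13. Expand u iteratively via a_{v+i} = u_i mod 13, u_{i+1} = (u_i − a_{v+i})/13:
  u_0 = 19/10;  a_3 = 11;  u_1 = (u_0 − 11)/13 = -7/10
  u_1 = -7/10;  a_4 = 11;  u_2 = (u_1 − 11)/13 = -9/10
  u_2 = -9/10;  a_5 = 3;  u_3 = (u_2 − 3)/13 = -3/10
  u_3 = -3/10;  a_6 = 1;  u_4 = (u_3 − 1)/13 = -1/10
Digits: (0, 0, 0, 11, 11, 3, 1).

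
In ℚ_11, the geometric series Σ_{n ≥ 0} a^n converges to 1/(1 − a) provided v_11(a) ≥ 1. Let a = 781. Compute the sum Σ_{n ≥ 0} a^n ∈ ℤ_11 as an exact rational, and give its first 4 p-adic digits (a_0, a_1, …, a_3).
Σ a^n = 1/(1 − a) = -1/780;  first 4 digits = (1, 5, 9, 0)

v_11(a) = 1 ≥ 1, so the series converges in ℤ_11 to 1/(1 − a) = 1/(1 − 781) = -1/780. Expand this rational in ℤ_11: compute digits iteratively via d_i = x_i mod 11, x_{i+1} = (x_i − d_i)/11. The first 4 digits are (1, 5, 9, 0).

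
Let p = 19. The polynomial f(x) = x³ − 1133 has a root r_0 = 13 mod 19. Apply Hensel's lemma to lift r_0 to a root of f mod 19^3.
r_2 = 3319 (mod 6859)

Hensel: r_{i+1} = r_i − f(r_i)/f′(r_i) mod 19^{i+2}, where f′(x) = 3x². Iterate:
  r_0 = 13 (mod 19)
  r_1 = 70 (mod 361)
  r_2 = 3319 (mod 6859)
Final: r = 3319 with f(r) ≡ 0 mod 19^3.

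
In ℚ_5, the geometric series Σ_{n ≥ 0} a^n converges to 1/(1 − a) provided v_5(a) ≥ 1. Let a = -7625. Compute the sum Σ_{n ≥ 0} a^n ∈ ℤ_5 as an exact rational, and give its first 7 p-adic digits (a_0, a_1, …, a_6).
Σ a^n = 1/(1 − a) = 1/7626;  first 7 digits = (1, 0, 0, 4, 2, 2, 0)

v_5(a) = 3 ≥ 1, so the series converges in ℤ_5 to 1/(1 − a) = 1/(1 − (-7625)) = 1/7626. Expand this rational in ℤ_5: compute digits iteratively via d_i = x_i mod 5, x_{i+1} = (x_i − d_i)/5. The first 7 digits are (1, 0, 0, 4, 2, 2, 0).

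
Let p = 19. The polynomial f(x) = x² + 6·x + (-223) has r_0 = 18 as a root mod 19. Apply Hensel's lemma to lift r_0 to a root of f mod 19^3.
r_2 = 4388 (mod 6859)

Hensel: r_{i+1} = r_i − f(r_i)·(f′(r_i))^{-1} mod 19^{i+2}, f′(x) = 2x + 6. Iterate:
  r_0 = 18 (mod 19)
  r_1 = 56 (mod 361)
  r_2 = 4388 (mod 6859)
Final: r = 4388 satisfies f(r) ≡ 0 mod 19^3.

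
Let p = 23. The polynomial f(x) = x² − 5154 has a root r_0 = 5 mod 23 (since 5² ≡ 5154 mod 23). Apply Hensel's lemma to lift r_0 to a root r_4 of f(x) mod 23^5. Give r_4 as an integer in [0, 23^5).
r_4 = 1333545 (mod 6436343)

Hensel's recurrence: r_{i+1} = r_i − f(r_i)·(f′(r_i))^{-1} mod 23^{i+2}, with f′(x) = 2x. Iterate:
  r_0 = 5 (mod 23)
  r_1 = 465 (mod 529)
  r_2 = 7342 (mod 12167)
  r_3 = 214181 (mod 279841)
  r_4 = 1333545 (mod 6436343)
Final: r_4 = 1333545, and one checks f(r_4) ≡ 0 mod 23^5.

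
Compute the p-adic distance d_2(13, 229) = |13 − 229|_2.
d_2(13, 229) = 1/8

Step 1 — x − y = 13 − 229 = -216. Step 2 — v_2(-216) = 3 (factor: -216 = −(2^3 · 27); the sign does not affect v_p). Step 3 — |x − y|_2 = 2^{-3} = 1/8.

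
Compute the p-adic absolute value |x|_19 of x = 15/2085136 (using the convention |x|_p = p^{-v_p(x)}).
|15/2085136|_19 = 130321

Step 1 — compute v_19(x) by factoring powers of 19 out of the numerator and denominator: v_19(15/2085136) = -4. Step 2 — apply |x|_p = p^{-v_p(x)} = 19^{4} = 130321.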